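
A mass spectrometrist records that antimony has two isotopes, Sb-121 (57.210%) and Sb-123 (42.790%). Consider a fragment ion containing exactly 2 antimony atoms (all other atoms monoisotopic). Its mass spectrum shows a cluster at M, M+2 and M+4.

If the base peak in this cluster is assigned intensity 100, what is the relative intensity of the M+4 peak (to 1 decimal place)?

37.4

Binomial terms of (0.57210 + 0.42790)^2: M 0.3273, M+2 0.4896, M+4 0.1831 → M+2 is the base peak.
P(M+2) = C(2,1) × 0.57210^1 × 0.42790^1 = 2 × 0.5721 × 0.4279 = 0.489603 (base)
P(M+4) = C(2,2) × 0.57210^0 × 0.42790^2 = 1 × 1.0000 × 0.18309841 = 0.183098
Relative intensity = 0.183098 / 0.489603 × 100 = 37.4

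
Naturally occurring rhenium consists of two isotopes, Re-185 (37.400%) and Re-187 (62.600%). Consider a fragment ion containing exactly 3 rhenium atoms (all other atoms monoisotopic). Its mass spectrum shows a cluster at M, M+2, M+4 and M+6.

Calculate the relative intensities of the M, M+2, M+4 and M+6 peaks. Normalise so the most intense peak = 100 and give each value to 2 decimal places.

Expanding (0.37400 + 0.62600)^3:
P(M) = 0.37400^3 = 0.052314
P(M+2) = 3 × 0.37400^2 × 0.62600^1 = 0.262687
P(M+4) = 3 × 0.37400^1 × 0.62600^2 = 0.439685
P(M+6) = 0.62600^3 = 0.245314
The M+4 peak is largest (0.439685); scaling to 100 gives 11.90 : 59.74 : 100.00 : 55.79.

11.90 : 59.74 : 100.00 : 55.79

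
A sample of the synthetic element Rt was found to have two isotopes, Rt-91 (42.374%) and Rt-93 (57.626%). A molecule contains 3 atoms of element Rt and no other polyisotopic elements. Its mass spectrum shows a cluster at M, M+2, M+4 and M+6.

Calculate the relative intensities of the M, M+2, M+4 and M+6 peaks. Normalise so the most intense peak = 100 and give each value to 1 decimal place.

Each Rt atom is independently Rt-91 (p = 0.42374) or Rt-93 (q = 0.57626); the cluster is the binomial expansion (p + q)^3.
P(M) = 0.42374^3 = 0.076085
P(M+2) = 3 × 0.42374^2 × 0.57626^1 = 0.310412
P(M+4) = 3 × 0.42374^1 × 0.57626^2 = 0.422141
P(M+6) = 0.57626^3 = 0.191362
The M+4 peak is largest (0.422141); scaling to 100 gives 18.0 : 73.5 : 100.0 : 45.3.

18.0 : 73.5 : 100.0 : 45.3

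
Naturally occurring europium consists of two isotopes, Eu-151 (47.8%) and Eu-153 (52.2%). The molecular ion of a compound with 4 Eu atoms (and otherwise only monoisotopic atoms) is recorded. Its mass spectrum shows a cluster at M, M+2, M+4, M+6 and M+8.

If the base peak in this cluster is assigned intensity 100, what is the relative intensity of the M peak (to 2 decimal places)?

(0.478 + 0.522)^4 gives M 0.0522, M+2 0.2280, M+4 0.3735, M+6 0.2720, M+8 0.0742; the largest is M+4.
P(M+4) = C(4,2) × 0.478^2 × 0.522^2 = 6 × 0.228484 × 0.272484 = 0.373549 (base)
P(M) = C(4,0) × 0.478^4 × 0.522^0 = 1 × 0.05220494 × 1.0000 = 0.052205
Relative intensity = 0.052205 / 0.373549 × 100 = 13.98

13.98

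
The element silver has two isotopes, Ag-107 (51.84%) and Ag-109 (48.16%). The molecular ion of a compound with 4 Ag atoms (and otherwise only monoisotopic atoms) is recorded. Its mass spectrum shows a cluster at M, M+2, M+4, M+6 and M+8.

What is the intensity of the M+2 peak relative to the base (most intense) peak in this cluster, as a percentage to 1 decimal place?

71.8%

Binomial terms of (0.5184 + 0.4816)^4: M 0.0722, M+2 0.2684, M+4 0.3740, M+6 0.2316, M+8 0.0538 → M+4 is the base peak.
P(M+4) = C(4,2) × 0.5184^2 × 0.4816^2 = 6 × 0.26873856 × 0.23193856 = 0.373985 (base)
P(M+2) = C(4,1) × 0.5184^3 × 0.4816^1 = 4 × 0.13931407 × 0.4816 = 0.268375
Relative intensity = 0.268375 / 0.373985 × 100 = 71.8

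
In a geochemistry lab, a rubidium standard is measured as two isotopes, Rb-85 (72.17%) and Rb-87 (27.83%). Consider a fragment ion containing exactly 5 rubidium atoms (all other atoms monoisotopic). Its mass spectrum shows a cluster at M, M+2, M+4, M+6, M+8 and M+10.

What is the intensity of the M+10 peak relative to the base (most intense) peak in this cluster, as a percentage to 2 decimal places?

0.44%

(0.7217 + 0.2783)^5 gives M 0.1958, M+2 0.3775, M+4 0.2911, M+6 0.1123, M+8 0.0216, M+10 0.0017; the largest is M+2.
P(M+2) = C(5,1) × 0.7217^4 × 0.2783^1 = 5 × 0.27128565 × 0.2783 = 0.377494 (base)
P(M+10) = C(5,5) × 0.7217^0 × 0.2783^5 = 1 × 1.0000 × 0.00166942 = 0.001669
Relative intensity = 0.001669 / 0.377494 × 100 = 0.44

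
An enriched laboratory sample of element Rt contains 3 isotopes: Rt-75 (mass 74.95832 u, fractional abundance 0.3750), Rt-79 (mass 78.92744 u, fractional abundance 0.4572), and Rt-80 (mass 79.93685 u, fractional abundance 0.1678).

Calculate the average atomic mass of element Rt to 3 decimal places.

Average mass = Σ (abundance × isotope mass) = 0.3750 × 74.95832 + 0.4572 × 78.92744 + 0.1678 × 79.93685
= 28.109370 + 36.085626 + 13.413403 = 77.608399 u

77.608 u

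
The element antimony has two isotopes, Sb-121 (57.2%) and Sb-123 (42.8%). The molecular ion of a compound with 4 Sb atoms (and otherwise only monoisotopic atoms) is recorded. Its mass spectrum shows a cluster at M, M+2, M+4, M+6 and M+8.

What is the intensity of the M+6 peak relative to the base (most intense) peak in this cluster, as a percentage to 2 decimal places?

49.88%

Term probabilities: M 0.1070, M+2 0.3204, M+4 0.3596, M+6 0.1794, M+8 0.0336. Base peak = M+4.
P(M+4) = C(4,2) × 0.572^2 × 0.428^2 = 6 × 0.327184 × 0.183184 = 0.359609 (base)
P(M+6) = C(4,3) × 0.572^1 × 0.428^3 = 4 × 0.5720 × 0.07840275 = 0.179385
Relative intensity = 0.179385 / 0.359609 × 100 = 49.88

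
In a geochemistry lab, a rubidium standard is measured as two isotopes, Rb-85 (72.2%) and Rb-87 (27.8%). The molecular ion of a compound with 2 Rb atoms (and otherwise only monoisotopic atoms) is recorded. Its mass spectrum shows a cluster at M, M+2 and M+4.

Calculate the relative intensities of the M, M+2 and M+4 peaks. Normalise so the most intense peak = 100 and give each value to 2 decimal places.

100.00 : 77.01 : 14.83

The 2 Rb atoms are independent, so intensities follow the terms of (0.722 + 0.278)^2.
P(M) = 0.722^2 = 0.521284
P(M+2) = 2 × 0.722^1 × 0.278^1 = 0.401432
P(M+4) = 0.278^2 = 0.077284
The M peak is largest (0.521284); scaling to 100 gives 100.00 : 77.01 : 14.83.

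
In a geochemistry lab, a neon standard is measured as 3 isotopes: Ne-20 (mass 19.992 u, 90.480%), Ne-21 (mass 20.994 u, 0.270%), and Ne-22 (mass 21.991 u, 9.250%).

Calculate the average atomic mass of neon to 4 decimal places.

Weight each isotope mass by its fractional abundance: 0.90480 × 19.992 + 0.00270 × 20.994 + 0.09250 × 21.991
= 18.08876 + 0.05668 + 2.03417 = 20.17961 u

20.1796 u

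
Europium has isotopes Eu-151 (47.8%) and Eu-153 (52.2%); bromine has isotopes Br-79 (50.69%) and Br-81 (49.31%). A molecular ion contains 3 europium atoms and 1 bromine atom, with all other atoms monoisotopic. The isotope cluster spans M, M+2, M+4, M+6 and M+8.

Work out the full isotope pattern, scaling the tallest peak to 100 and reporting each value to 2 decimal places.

Europium pattern (n=3): 0.10921535 : 0.35780594 : 0.39074206 : 0.14223665
Bromine pattern (n=1): 0.5069 : 0.4931
Convolve the two distributions (both contribute in 2-u steps):
  M: 0.10921535×0.5069 = 0.055361
  M+2: 0.10921535×0.4931 + 0.35780594×0.5069 = 0.235226
  M+4: 0.35780594×0.4931 + 0.39074206×0.5069 = 0.374501
  M+6: 0.39074206×0.4931 + 0.14223665×0.5069 = 0.264775
  M+8: 0.14223665×0.4931 = 0.070137
Scale to base peak (0.374501) = 100: 14.78 : 62.81 : 100.00 : 70.70 : 18.73

14.78 : 62.81 : 100.00 : 70.70 : 18.73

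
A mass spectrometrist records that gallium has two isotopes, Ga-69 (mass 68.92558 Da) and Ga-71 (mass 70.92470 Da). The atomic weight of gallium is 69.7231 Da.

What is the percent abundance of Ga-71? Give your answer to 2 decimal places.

39.89%

Writing the weighted mean with unknown fraction x of Ga-69:
68.92558·x + 70.92470·(1 − x) = 69.7231
(68.92558 − 70.92470)·x = 69.7231 − 70.92470
x = -1.20160 / -1.99912 = 0.60106 → 60.11% Ga-69, 39.89% Ga-71.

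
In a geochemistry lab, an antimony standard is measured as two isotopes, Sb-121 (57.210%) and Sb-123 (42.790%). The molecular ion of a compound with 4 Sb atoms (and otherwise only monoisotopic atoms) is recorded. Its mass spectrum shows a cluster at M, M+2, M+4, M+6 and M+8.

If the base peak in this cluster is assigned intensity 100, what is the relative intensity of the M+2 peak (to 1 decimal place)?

89.1

Term probabilities: M 0.1071, M+2 0.3205, M+4 0.3596, M+6 0.1793, M+8 0.0335. Base peak = M+4.
P(M+4) = C(4,2) × 0.57210^2 × 0.42790^2 = 6 × 0.32729841 × 0.18309841 = 0.359567 (base)
P(M+2) = C(4,1) × 0.57210^3 × 0.42790^1 = 4 × 0.18724742 × 0.4279 = 0.320493
Relative intensity = 0.320493 / 0.359567 × 100 = 89.1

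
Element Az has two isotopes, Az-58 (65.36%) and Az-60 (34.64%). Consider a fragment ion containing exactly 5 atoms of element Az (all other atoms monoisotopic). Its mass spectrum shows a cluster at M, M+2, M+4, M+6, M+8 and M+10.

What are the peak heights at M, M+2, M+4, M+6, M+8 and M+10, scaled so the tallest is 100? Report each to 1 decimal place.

35.6 : 94.3 : 100.0 : 53.0 : 14.0 : 1.5

The 5 Az atoms are independent, so intensities follow the terms of (0.6536 + 0.3464)^5.
P(M) = 0.6536^5 = 0.119278
P(M+2) = 5 × 0.6536^4 × 0.3464^1 = 0.316079
P(M+4) = 10 × 0.6536^3 × 0.3464^2 = 0.335036
P(M+6) = 10 × 0.6536^2 × 0.3464^3 = 0.177565
P(M+8) = 5 × 0.6536^1 × 0.3464^4 = 0.047054
P(M+10) = 0.3464^5 = 0.004988
The M+4 peak is largest (0.335036); scaling to 100 gives 35.6 : 94.3 : 100.0 : 53.0 : 14.0 : 1.5.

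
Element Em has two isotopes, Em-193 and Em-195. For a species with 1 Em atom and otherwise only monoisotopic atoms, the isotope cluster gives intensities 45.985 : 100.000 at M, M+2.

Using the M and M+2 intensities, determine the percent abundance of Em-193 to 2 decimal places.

31.50%

Write p for the Em-193 fraction. I(M+2)/I(M) = [C(1,1)·p^0·(1−p)] / p^1 = 1·(1−p)/p = 100.000/45.985 = 2.1746
(1−p)/p = 2.1746/1 = 2.1746  ⇒  p = 1/(1 + 2.1746) = 0.3150
Em-193: 31.50%, Em-195: 68.50%.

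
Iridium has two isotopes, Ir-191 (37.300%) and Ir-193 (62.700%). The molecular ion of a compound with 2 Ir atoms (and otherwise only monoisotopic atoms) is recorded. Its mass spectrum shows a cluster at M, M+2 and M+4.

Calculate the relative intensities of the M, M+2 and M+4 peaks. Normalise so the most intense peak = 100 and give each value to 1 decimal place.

Each Ir atom is independently Ir-191 (p = 0.37300) or Ir-193 (q = 0.62700); the cluster is the binomial expansion (p + q)^2.
P(M) = 0.37300^2 = 0.139129
P(M+2) = 2 × 0.37300^1 × 0.62700^1 = 0.467742
P(M+4) = 0.62700^2 = 0.393129
The M+2 peak is largest (0.467742); scaling to 100 gives 29.7 : 100.0 : 84.0.

29.7 : 100.0 : 84.0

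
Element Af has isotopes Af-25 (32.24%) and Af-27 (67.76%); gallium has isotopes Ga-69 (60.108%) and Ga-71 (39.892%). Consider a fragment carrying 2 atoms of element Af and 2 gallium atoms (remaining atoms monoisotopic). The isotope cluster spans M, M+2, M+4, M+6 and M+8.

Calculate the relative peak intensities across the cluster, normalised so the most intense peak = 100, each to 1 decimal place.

Element Af pattern (n=2): 0.10394176 : 0.43691648 : 0.45914176
Gallium pattern (n=2): 0.36129717 : 0.47956567 : 0.15913717
Convolve the two distributions (both contribute in 2-u steps):
  M: 0.10394176×0.36129717 = 0.037554
  M+2: 0.10394176×0.47956567 + 0.43691648×0.36129717 = 0.207704
  M+4: 0.10394176×0.15913717 + 0.43691648×0.47956567 + 0.45914176×0.36129717 = 0.391958
  M+6: 0.43691648×0.15913717 + 0.45914176×0.47956567 = 0.289718
  M+8: 0.45914176×0.15913717 = 0.073067
Scale to base peak (0.391958) = 100: 9.6 : 53.0 : 100.0 : 73.9 : 18.6

9.6 : 53.0 : 100.0 : 73.9 : 18.6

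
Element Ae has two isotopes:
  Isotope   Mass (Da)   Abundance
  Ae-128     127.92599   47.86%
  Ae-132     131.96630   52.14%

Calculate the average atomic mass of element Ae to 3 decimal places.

130.033 Da

Weight each isotope mass by its fractional abundance: 0.4786 × 127.92599 + 0.5214 × 131.96630
= 61.225379 + 68.807229 = 130.032608 Da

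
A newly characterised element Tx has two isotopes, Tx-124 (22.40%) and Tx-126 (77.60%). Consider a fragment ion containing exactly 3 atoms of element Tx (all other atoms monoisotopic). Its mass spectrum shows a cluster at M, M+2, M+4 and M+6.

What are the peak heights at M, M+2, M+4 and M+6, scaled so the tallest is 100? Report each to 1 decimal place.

2.4 : 25.0 : 86.6 : 100.0

Each Tx atom is independently Tx-124 (p = 0.2240) or Tx-126 (q = 0.7760); the cluster is the binomial expansion (p + q)^3.
P(M) = 0.2240^3 = 0.011239
P(M+2) = 3 × 0.2240^2 × 0.7760^1 = 0.116810
P(M+4) = 3 × 0.2240^1 × 0.7760^2 = 0.404662
P(M+6) = 0.7760^3 = 0.467289
The M+6 peak is largest (0.467289); scaling to 100 gives 2.4 : 25.0 : 86.6 : 100.0.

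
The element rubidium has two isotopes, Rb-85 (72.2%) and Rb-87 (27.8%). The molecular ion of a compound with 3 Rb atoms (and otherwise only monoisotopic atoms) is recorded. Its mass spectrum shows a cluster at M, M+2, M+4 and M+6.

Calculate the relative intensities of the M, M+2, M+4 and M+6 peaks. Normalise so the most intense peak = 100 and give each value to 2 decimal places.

86.57 : 100.00 : 38.50 : 4.94

Expanding (0.722 + 0.278)^3:
P(M) = 0.722^3 = 0.376367
P(M+2) = 3 × 0.722^2 × 0.278^1 = 0.434751
P(M+4) = 3 × 0.722^1 × 0.278^2 = 0.167397
P(M+6) = 0.278^3 = 0.021485
The M+2 peak is largest (0.434751); scaling to 100 gives 86.57 : 100.00 : 38.50 : 4.94.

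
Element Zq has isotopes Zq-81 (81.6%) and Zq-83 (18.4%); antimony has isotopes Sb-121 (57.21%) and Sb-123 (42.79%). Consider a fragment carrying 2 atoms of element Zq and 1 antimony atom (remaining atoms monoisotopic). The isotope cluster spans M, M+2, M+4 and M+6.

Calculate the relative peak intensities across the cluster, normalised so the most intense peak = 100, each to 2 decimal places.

83.41 : 100.00 : 32.38 : 3.17

Element Zq pattern (n=2): 0.665856 : 0.300288 : 0.033856
Antimony pattern (n=1): 0.5721 : 0.4279
Convolve the two distributions (both contribute in 2-u steps):
  M: 0.665856×0.5721 = 0.380936
  M+2: 0.665856×0.4279 + 0.300288×0.5721 = 0.456715
  M+4: 0.300288×0.4279 + 0.033856×0.5721 = 0.147862
  M+6: 0.033856×0.4279 = 0.014487
Scale to base peak (0.456715) = 100: 83.41 : 100.00 : 32.38 : 3.17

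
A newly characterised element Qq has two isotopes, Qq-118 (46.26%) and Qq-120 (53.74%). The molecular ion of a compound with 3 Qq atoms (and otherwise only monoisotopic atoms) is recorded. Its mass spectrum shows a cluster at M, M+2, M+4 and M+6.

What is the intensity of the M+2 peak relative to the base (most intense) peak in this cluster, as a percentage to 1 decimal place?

86.1%

(0.4626 + 0.5374)^3 gives M 0.0990, M+2 0.3450, M+4 0.4008, M+6 0.1552; the largest is M+4.
P(M+4) = C(3,2) × 0.4626^1 × 0.5374^2 = 3 × 0.4626 × 0.28879876 = 0.400795 (base)
P(M+2) = C(3,1) × 0.4626^2 × 0.5374^1 = 3 × 0.21399876 × 0.5374 = 0.345009
Relative intensity = 0.345009 / 0.400795 × 100 = 86.1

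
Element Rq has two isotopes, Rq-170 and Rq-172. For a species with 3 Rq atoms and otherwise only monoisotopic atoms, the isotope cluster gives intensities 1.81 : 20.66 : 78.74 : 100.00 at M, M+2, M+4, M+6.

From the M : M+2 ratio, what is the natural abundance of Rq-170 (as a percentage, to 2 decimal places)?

Write p for the Rq-170 fraction. I(M+2)/I(M) = [C(3,1)·p^2·(1−p)] / p^3 = 3·(1−p)/p = 20.66/1.81 = 11.4144
(1−p)/p = 11.4144/3 = 3.8048  ⇒  p = 1/(1 + 3.8048) = 0.2081
Rq-170: 20.81%, Rq-172: 79.19%.

20.81%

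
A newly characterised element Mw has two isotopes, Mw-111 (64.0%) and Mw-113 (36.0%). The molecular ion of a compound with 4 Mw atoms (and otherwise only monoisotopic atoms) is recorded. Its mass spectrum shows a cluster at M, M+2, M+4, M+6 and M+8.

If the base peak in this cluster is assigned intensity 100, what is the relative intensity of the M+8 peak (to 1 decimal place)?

4.4

(0.640 + 0.360)^4 gives M 0.1678, M+2 0.3775, M+4 0.3185, M+6 0.1194, M+8 0.0168; the largest is M+2.
P(M+2) = C(4,1) × 0.640^3 × 0.360^1 = 4 × 0.262144 × 0.3600 = 0.377487 (base)
P(M+8) = C(4,4) × 0.640^0 × 0.360^4 = 1 × 1.0000 × 0.01679616 = 0.016796
Relative intensity = 0.016796 / 0.377487 × 100 = 4.4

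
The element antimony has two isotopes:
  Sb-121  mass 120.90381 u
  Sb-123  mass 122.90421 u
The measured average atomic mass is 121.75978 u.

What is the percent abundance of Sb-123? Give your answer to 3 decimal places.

42.790%

Writing the weighted mean with unknown fraction x of Sb-121:
120.90381·x + 122.90421·(1 − x) = 121.75978
(120.90381 − 122.90421)·x = 121.75978 − 122.90421
x = -1.14443 / -2.00040 = 0.57210 → 57.210% Sb-121, 42.790% Sb-123.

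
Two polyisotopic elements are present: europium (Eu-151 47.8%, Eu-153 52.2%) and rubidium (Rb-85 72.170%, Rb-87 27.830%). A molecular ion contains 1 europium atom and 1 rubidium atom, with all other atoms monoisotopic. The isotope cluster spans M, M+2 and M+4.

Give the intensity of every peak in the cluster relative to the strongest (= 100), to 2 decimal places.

67.67 : 100.00 : 28.50

Europium pattern (n=1): 0.4780 : 0.5220
Rubidium pattern (n=1): 0.7217 : 0.2783
Convolve the two distributions (both contribute in 2-u steps):
  M: 0.4780×0.7217 = 0.344973
  M+2: 0.4780×0.2783 + 0.5220×0.7217 = 0.509755
  M+4: 0.5220×0.2783 = 0.145273
Scale to base peak (0.509755) = 100: 67.67 : 100.00 : 28.50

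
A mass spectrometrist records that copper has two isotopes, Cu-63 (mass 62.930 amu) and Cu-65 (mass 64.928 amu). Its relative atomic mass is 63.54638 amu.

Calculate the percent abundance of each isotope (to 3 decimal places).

Cu-63: 69.150%, Cu-65: 30.850%

Writing the weighted mean with unknown fraction x of Cu-63:
62.930·x + 64.928·(1 − x) = 63.54638
(62.930 − 64.928)·x = 63.54638 − 64.928
x = -1.38162 / -1.998 = 0.69150 → 69.150% Cu-63, 30.850% Cu-65.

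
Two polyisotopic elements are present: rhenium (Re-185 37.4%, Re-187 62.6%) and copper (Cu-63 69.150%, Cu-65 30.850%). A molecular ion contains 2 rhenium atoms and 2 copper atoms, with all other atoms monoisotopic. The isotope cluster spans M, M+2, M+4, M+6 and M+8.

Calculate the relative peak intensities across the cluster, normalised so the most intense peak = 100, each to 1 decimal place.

16.7 : 70.8 : 100.0 : 52.9 : 9.3

Rhenium pattern (n=2): 0.139876 : 0.468248 : 0.391876
Copper pattern (n=2): 0.47817225 : 0.4266555 : 0.09517225
Convolve the two distributions (both contribute in 2-u steps):
  M: 0.139876×0.47817225 = 0.066885
  M+2: 0.139876×0.4266555 + 0.468248×0.47817225 = 0.283582
  M+4: 0.139876×0.09517225 + 0.468248×0.4266555 + 0.391876×0.47817225 = 0.400477
  M+6: 0.468248×0.09517225 + 0.391876×0.4266555 = 0.211760
  M+8: 0.391876×0.09517225 = 0.037296
Scale to base peak (0.400477) = 100: 16.7 : 70.8 : 100.0 : 52.9 : 9.3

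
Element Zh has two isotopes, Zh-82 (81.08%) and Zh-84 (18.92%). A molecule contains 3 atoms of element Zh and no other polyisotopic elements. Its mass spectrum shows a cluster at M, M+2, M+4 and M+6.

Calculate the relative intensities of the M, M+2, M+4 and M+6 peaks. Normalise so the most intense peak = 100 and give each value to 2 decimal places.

The 3 Zh atoms are independent, so intensities follow the terms of (0.8108 + 0.1892)^3.
P(M) = 0.8108^3 = 0.533017
P(M+2) = 3 × 0.8108^2 × 0.1892^1 = 0.373138
P(M+4) = 3 × 0.8108^1 × 0.1892^2 = 0.087072
P(M+6) = 0.1892^3 = 0.006773
The M peak is largest (0.533017); scaling to 100 gives 100.00 : 70.00 : 16.34 : 1.27.

100.00 : 70.00 : 16.34 : 1.27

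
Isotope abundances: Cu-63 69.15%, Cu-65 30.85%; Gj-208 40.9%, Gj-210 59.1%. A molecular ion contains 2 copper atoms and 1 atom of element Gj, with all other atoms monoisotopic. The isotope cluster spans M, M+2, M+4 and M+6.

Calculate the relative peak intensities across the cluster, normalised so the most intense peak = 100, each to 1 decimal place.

42.8 : 100.0 : 63.7 : 12.3

Copper pattern (n=2): 0.47817225 : 0.4266555 : 0.09517225
Element Gj pattern (n=1): 0.4090 : 0.5910
Convolve the two distributions (both contribute in 2-u steps):
  M: 0.47817225×0.4090 = 0.195572
  M+2: 0.47817225×0.5910 + 0.4266555×0.4090 = 0.457102
  M+4: 0.4266555×0.5910 + 0.09517225×0.4090 = 0.291079
  M+6: 0.09517225×0.5910 = 0.056247
Scale to base peak (0.457102) = 100: 42.8 : 100.0 : 63.7 : 12.3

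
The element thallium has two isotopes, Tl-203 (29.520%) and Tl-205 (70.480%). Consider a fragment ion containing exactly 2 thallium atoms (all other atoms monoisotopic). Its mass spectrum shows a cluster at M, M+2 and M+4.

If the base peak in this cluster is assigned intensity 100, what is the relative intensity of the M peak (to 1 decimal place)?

17.5

Term probabilities: M 0.0871, M+2 0.4161, M+4 0.4967. Base peak = M+4.
P(M+4) = C(2,2) × 0.29520^0 × 0.70480^2 = 1 × 1.0000 × 0.49674304 = 0.496743 (base)
P(M) = C(2,0) × 0.29520^2 × 0.70480^0 = 1 × 0.08714304 × 1.0000 = 0.087143
Relative intensity = 0.087143 / 0.496743 × 100 = 17.5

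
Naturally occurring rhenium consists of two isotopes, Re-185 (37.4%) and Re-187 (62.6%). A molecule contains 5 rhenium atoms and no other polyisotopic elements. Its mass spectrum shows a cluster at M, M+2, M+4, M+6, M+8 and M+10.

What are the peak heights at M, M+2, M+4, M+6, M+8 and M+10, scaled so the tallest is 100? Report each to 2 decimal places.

2.13 : 17.85 : 59.74 : 100.00 : 83.69 : 28.02

Expanding (0.374 + 0.626)^5:
P(M) = 0.374^5 = 0.007317
P(M+2) = 5 × 0.374^4 × 0.626^1 = 0.061239
P(M+4) = 10 × 0.374^3 × 0.626^2 = 0.205005
P(M+6) = 10 × 0.374^2 × 0.626^3 = 0.343136
P(M+8) = 5 × 0.374^1 × 0.626^4 = 0.287170
P(M+10) = 0.626^5 = 0.096133
The M+6 peak is largest (0.343136); scaling to 100 gives 2.13 : 17.85 : 59.74 : 100.00 : 83.69 : 28.02.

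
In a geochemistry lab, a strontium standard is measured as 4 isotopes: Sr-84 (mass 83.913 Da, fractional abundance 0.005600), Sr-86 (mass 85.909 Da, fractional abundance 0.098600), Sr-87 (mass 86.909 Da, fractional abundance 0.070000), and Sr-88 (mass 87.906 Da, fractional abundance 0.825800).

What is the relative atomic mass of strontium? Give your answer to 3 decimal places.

Average mass = Σ (abundance × isotope mass) = 0.005600 × 83.913 + 0.098600 × 85.909 + 0.070000 × 86.909 + 0.825800 × 87.906
= 0.4699 + 8.4706 + 6.0836 + 72.5928 = 87.6169 Da

87.617 Da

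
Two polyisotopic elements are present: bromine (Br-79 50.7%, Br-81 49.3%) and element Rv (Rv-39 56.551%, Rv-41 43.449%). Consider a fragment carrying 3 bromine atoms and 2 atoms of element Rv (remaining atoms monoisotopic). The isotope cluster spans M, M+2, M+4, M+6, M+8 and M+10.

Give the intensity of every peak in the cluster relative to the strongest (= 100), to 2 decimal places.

Bromine pattern (n=3): 0.13032384 : 0.38017547 : 0.36967753 : 0.11982316
Element Rv pattern (n=2): 0.31980156 : 0.49141688 : 0.18878156
Convolve the two distributions (both contribute in 2-u steps):
  M: 0.13032384×0.31980156 = 0.041678
  M+2: 0.13032384×0.49141688 + 0.38017547×0.31980156 = 0.185624
  M+4: 0.13032384×0.18878156 + 0.38017547×0.49141688 + 0.36967753×0.31980156 = 0.329651
  M+6: 0.38017547×0.18878156 + 0.36967753×0.49141688 + 0.11982316×0.31980156 = 0.291756
  M+8: 0.36967753×0.18878156 + 0.11982316×0.49141688 = 0.128671
  M+10: 0.11982316×0.18878156 = 0.022620
Scale to base peak (0.329651) = 100: 12.64 : 56.31 : 100.00 : 88.50 : 39.03 : 6.86

12.64 : 56.31 : 100.00 : 88.50 : 39.03 : 6.86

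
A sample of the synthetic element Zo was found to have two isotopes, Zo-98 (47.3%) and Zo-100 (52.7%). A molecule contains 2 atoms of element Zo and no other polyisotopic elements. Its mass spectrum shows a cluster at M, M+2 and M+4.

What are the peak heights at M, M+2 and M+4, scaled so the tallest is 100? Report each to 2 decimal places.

Expanding (0.473 + 0.527)^2:
P(M) = 0.473^2 = 0.223729
P(M+2) = 2 × 0.473^1 × 0.527^1 = 0.498542
P(M+4) = 0.527^2 = 0.277729
The M+2 peak is largest (0.498542); scaling to 100 gives 44.88 : 100.00 : 55.71.

44.88 : 100.00 : 55.71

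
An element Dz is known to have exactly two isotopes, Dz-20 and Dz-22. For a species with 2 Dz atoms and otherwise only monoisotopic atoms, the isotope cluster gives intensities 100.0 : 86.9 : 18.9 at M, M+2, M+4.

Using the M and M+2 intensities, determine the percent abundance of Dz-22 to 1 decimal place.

If p is the fraction of Dz that is Dz-20, then I(M+2)/I(M) = [C(2,1)·p^1·(1−p)] / p^2 = 2·(1−p)/p = 86.9/100.0 = 0.8690
(1−p)/p = 0.8690/2 = 0.4345  ⇒  p = 1/(1 + 0.4345) = 0.6971
Dz-20: 69.7%, Dz-22: 30.3%.

30.3%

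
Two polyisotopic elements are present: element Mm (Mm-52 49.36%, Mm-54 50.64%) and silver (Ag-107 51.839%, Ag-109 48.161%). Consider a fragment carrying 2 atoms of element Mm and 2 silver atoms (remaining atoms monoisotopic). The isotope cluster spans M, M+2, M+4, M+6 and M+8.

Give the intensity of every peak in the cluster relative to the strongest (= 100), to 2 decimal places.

17.46 : 68.26 : 100.00 : 65.06 : 15.86

Element Mm pattern (n=2): 0.24364096 : 0.49991808 : 0.25644096
Silver pattern (n=2): 0.26872819 : 0.49932362 : 0.23194819
Convolve the two distributions (both contribute in 2-u steps):
  M: 0.24364096×0.26872819 = 0.065473
  M+2: 0.24364096×0.49932362 + 0.49991808×0.26872819 = 0.255998
  M+4: 0.24364096×0.23194819 + 0.49991808×0.49932362 + 0.25644096×0.26872819 = 0.375046
  M+6: 0.49991808×0.23194819 + 0.25644096×0.49932362 = 0.244002
  M+8: 0.25644096×0.23194819 = 0.059481
Scale to base peak (0.375046) = 100: 17.46 : 68.26 : 100.00 : 65.06 : 15.86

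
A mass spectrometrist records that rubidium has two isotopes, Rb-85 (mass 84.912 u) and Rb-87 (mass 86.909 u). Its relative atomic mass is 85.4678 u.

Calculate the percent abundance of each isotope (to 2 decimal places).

Rb-85: 72.17%, Rb-87: 27.83%

Let x be the fractional abundance of Rb-85; then Rb-87 has abundance 1 − x.
84.912·x + 86.909·(1 − x) = 85.4678
(84.912 − 86.909)·x = 85.4678 − 86.909
x = -1.4412 / -1.997 = 0.72168 → 72.17% Rb-85, 27.83% Rb-87.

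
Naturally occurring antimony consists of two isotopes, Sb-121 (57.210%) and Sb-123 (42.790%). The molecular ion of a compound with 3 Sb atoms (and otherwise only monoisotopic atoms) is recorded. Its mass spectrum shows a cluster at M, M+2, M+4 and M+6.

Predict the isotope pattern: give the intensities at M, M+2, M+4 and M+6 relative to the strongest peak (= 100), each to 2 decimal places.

44.57 : 100.00 : 74.79 : 18.65

Each Sb atom is independently Sb-121 (p = 0.57210) or Sb-123 (q = 0.42790); the cluster is the binomial expansion (p + q)^3.
P(M) = 0.57210^3 = 0.187247
P(M+2) = 3 × 0.57210^2 × 0.42790^1 = 0.420153
P(M+4) = 3 × 0.57210^1 × 0.42790^2 = 0.314252
P(M+6) = 0.42790^3 = 0.078348
The M+2 peak is largest (0.420153); scaling to 100 gives 44.57 : 100.00 : 74.79 : 18.65.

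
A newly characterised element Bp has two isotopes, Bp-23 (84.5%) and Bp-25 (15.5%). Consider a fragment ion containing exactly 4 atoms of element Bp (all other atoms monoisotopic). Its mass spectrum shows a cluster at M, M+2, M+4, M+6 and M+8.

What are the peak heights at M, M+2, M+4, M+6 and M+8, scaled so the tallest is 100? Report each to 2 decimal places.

Expanding (0.845 + 0.155)^4:
P(M) = 0.845^4 = 0.509832
P(M+2) = 4 × 0.845^3 × 0.155^1 = 0.374078
P(M+4) = 6 × 0.845^2 × 0.155^2 = 0.102927
P(M+6) = 4 × 0.845^1 × 0.155^3 = 0.012587
P(M+8) = 0.155^4 = 0.000577
The M peak is largest (0.509832); scaling to 100 gives 100.00 : 73.37 : 20.19 : 2.47 : 0.11.

100.00 : 73.37 : 20.19 : 2.47 : 0.11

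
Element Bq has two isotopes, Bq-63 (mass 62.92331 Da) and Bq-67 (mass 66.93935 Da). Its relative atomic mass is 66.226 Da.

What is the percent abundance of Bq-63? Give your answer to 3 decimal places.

17.763%

Let x be the fractional abundance of Bq-63; then Bq-67 has abundance 1 − x.
62.92331·x + 66.93935·(1 − x) = 66.226
(62.92331 − 66.93935)·x = 66.226 − 66.93935
x = -0.71335 / -4.01604 = 0.17763 → 17.763% Bq-63, 82.237% Bq-67.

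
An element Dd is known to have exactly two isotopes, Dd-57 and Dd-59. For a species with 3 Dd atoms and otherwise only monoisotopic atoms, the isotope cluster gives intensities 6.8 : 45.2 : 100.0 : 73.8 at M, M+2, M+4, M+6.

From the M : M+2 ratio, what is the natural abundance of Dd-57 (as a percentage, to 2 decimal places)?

31.10%

Let p = fractional abundance of Dd-57. I(M+2)/I(M) = [C(3,1)·p^2·(1−p)] / p^3 = 3·(1−p)/p = 45.2/6.8 = 6.6471
(1−p)/p = 6.6471/3 = 2.2157  ⇒  p = 1/(1 + 2.2157) = 0.3110
Dd-57: 31.10%, Dd-59: 68.90%.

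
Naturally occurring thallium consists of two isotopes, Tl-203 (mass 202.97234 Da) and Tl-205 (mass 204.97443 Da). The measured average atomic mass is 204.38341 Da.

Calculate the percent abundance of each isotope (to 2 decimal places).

Tl-203: 29.52%, Tl-205: 70.48%

Writing the weighted mean with unknown fraction x of Tl-203:
202.97234·x + 204.97443·(1 − x) = 204.38341
(202.97234 − 204.97443)·x = 204.38341 − 204.97443
x = -0.59102 / -2.00209 = 0.29520 → 29.52% Tl-203, 70.48% Tl-205.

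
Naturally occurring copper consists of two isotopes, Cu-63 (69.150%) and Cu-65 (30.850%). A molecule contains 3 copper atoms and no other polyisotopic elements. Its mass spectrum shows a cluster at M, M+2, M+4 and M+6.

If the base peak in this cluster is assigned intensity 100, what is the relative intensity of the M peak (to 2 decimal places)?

Binomial terms of (0.69150 + 0.30850)^3: M 0.3307, M+2 0.4425, M+4 0.1974, M+6 0.0294 → M+2 is the base peak.
P(M+2) = C(3,1) × 0.69150^2 × 0.30850^1 = 3 × 0.47817225 × 0.3085 = 0.442548 (base)
P(M) = C(3,0) × 0.69150^3 × 0.30850^0 = 1 × 0.33065611 × 1.0000 = 0.330656
Relative intensity = 0.330656 / 0.442548 × 100 = 74.72

74.72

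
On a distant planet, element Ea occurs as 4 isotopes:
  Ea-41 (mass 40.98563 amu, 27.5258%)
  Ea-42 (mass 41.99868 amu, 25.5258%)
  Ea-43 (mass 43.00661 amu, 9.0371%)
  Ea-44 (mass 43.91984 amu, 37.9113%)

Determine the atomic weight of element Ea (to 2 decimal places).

42.54 amu

The abundance-weighted mean is 0.275258 × 40.98563 + 0.255258 × 41.99868 + 0.090371 × 43.00661 + 0.379113 × 43.91984
= 11.281623 + 10.720499 + 3.886550 + 16.650582 = 42.539254 amu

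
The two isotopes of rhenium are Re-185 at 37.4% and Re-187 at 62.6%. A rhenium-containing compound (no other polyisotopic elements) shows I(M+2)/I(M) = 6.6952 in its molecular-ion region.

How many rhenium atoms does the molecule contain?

4

The M+2/M ratio from n Re atoms is n · q/p = n · 0.626/0.374.
n = 6.6952 × 0.374/0.626 = 4.00 ≈ 4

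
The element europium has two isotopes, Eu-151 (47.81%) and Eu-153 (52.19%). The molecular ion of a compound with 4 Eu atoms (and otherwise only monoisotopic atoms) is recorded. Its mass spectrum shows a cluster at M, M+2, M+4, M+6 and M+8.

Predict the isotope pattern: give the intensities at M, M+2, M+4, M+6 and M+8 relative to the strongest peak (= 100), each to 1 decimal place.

14.0 : 61.1 : 100.0 : 72.8 : 19.9

Expanding (0.4781 + 0.5219)^4:
P(M) = 0.4781^4 = 0.052249
P(M+2) = 4 × 0.4781^3 × 0.5219^1 = 0.228141
P(M+4) = 6 × 0.4781^2 × 0.5219^2 = 0.373563
P(M+6) = 4 × 0.4781^1 × 0.5219^3 = 0.271857
P(M+8) = 0.5219^4 = 0.074191
The M+4 peak is largest (0.373563); scaling to 100 gives 14.0 : 61.1 : 100.0 : 72.8 : 19.9.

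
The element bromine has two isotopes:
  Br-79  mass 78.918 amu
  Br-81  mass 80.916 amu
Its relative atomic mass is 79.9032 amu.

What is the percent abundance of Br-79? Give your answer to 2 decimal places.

With x = fraction of Br-79 (so Br-81 is 1 − x):
78.918·x + 80.916·(1 − x) = 79.9032
(78.918 − 80.916)·x = 79.9032 − 80.916
x = -1.0128 / -1.998 = 0.50691 → 50.69% Br-79, 49.31% Br-81.

50.69%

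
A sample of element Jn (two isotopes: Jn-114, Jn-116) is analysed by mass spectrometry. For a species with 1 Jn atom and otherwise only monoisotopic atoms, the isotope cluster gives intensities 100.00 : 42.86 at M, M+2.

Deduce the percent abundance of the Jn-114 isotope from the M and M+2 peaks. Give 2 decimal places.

Let p = fractional abundance of Jn-114. I(M+2)/I(M) = [C(1,1)·p^0·(1−p)] / p^1 = 1·(1−p)/p = 42.86/100.00 = 0.4286
(1−p)/p = 0.4286/1 = 0.4286  ⇒  p = 1/(1 + 0.4286) = 0.7000
Jn-114: 70.00%, Jn-116: 30.00%.

70.00%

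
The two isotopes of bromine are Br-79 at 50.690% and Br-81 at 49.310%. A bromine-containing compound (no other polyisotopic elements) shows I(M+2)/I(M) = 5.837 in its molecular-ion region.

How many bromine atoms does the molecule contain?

6

The M+2/M ratio from n Br atoms is n · q/p = n · 0.49310/0.50690.
n = 5.837 × 0.50690/0.49310 = 6.00 ≈ 6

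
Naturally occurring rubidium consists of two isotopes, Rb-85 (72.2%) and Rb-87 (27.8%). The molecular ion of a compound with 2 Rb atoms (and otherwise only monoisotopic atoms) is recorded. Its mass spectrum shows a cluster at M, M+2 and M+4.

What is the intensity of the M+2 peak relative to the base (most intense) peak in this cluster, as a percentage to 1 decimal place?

(0.722 + 0.278)^2 gives M 0.5213, M+2 0.4014, M+4 0.0773; the largest is M.
P(M) = C(2,0) × 0.722^2 × 0.278^0 = 1 × 0.521284 × 1.0000 = 0.521284 (base)
P(M+2) = C(2,1) × 0.722^1 × 0.278^1 = 2 × 0.7220 × 0.2780 = 0.401432
Relative intensity = 0.401432 / 0.521284 × 100 = 77.0

77.0%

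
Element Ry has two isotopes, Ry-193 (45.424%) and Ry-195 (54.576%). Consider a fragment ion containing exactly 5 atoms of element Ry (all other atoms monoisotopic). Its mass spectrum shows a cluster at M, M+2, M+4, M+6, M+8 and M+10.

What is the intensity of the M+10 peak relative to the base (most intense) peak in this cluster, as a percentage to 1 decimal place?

Binomial terms of (0.45424 + 0.54576)^5: M 0.0193, M+2 0.1162, M+4 0.2792, M+6 0.3354, M+8 0.2015, M+10 0.0484 → M+6 is the base peak.
P(M+6) = C(5,3) × 0.45424^2 × 0.54576^3 = 10 × 0.20633398 × 0.16255679 = 0.335410 (base)
P(M+10) = C(5,5) × 0.45424^0 × 0.54576^5 = 1 × 1.0000 × 0.04841819 = 0.048418
Relative intensity = 0.048418 / 0.335410 × 100 = 14.4

14.4%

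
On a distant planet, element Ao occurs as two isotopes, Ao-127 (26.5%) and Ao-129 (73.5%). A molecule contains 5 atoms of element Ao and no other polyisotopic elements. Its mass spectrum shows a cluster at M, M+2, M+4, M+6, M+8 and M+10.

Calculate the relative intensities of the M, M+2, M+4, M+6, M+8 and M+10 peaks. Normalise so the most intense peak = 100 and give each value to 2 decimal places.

The 5 Ao atoms are independent, so intensities follow the terms of (0.265 + 0.735)^5.
P(M) = 0.265^5 = 0.001307
P(M+2) = 5 × 0.265^4 × 0.735^1 = 0.018123
P(M+4) = 10 × 0.265^3 × 0.735^2 = 0.100534
P(M+6) = 10 × 0.265^2 × 0.735^3 = 0.278839
P(M+8) = 5 × 0.265^1 × 0.735^4 = 0.386692
P(M+10) = 0.735^5 = 0.214505
The M+8 peak is largest (0.386692); scaling to 100 gives 0.34 : 4.69 : 26.00 : 72.11 : 100.00 : 55.47.

0.34 : 4.69 : 26.00 : 72.11 : 100.00 : 55.47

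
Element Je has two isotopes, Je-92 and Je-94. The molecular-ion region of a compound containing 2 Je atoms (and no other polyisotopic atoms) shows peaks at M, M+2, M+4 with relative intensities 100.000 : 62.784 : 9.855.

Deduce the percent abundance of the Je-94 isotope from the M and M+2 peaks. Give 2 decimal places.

Write p for the Je-92 fraction. I(M+2)/I(M) = [C(2,1)·p^1·(1−p)] / p^2 = 2·(1−p)/p = 62.784/100.000 = 0.6278
(1−p)/p = 0.6278/2 = 0.3139  ⇒  p = 1/(1 + 0.3139) = 0.7611
Je-92: 76.11%, Je-94: 23.89%.

23.89%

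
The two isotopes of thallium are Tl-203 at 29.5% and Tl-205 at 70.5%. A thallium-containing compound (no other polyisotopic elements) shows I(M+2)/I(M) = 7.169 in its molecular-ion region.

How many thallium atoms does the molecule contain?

3

With n Tl atoms, P(M+2)/P(M) = C(n,1)·p^(n−1)q / p^n = n·q/p = n · 0.705/0.295.
n = 7.169 × 0.295/0.705 = 3.00 ≈ 3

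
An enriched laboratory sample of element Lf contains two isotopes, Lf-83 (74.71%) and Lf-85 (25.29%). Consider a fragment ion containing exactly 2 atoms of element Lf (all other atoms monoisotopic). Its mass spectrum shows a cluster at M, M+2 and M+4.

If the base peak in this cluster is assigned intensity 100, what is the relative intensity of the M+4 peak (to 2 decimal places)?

(0.7471 + 0.2529)^2 gives M 0.5582, M+2 0.3779, M+4 0.0640; the largest is M.
P(M) = C(2,0) × 0.7471^2 × 0.2529^0 = 1 × 0.55815841 × 1.0000 = 0.558158 (base)
P(M+4) = C(2,2) × 0.7471^0 × 0.2529^2 = 1 × 1.0000 × 0.06395841 = 0.063958
Relative intensity = 0.063958 / 0.558158 × 100 = 11.46

11.46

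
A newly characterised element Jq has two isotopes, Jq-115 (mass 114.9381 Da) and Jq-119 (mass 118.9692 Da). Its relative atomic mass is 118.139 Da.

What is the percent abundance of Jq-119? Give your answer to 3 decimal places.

79.405%

Writing the weighted mean with unknown fraction x of Jq-115:
114.9381·x + 118.9692·(1 − x) = 118.139
(114.9381 − 118.9692)·x = 118.139 − 118.9692
x = -0.8302 / -4.0311 = 0.20595 → 20.595% Jq-115, 79.405% Jq-119.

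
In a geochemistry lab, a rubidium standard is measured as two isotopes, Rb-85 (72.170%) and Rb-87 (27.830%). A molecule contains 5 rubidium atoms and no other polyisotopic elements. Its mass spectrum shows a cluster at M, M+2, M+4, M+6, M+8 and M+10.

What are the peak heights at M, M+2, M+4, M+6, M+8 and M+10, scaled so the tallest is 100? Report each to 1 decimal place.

51.9 : 100.0 : 77.1 : 29.7 : 5.7 : 0.4

The 5 Rb atoms are independent, so intensities follow the terms of (0.72170 + 0.27830)^5.
P(M) = 0.72170^5 = 0.195787
P(M+2) = 5 × 0.72170^4 × 0.27830^1 = 0.377494
P(M+4) = 10 × 0.72170^3 × 0.27830^2 = 0.291136
P(M+6) = 10 × 0.72170^2 × 0.27830^3 = 0.112267
P(M+8) = 5 × 0.72170^1 × 0.27830^4 = 0.021646
P(M+10) = 0.27830^5 = 0.001669
The M+2 peak is largest (0.377494); scaling to 100 gives 51.9 : 100.0 : 77.1 : 29.7 : 5.7 : 0.4.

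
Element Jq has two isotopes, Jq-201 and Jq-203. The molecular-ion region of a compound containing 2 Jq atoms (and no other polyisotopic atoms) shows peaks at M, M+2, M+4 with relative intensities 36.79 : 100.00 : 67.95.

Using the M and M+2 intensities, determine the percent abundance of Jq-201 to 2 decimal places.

Let p = fractional abundance of Jq-201. I(M+2)/I(M) = [C(2,1)·p^1·(1−p)] / p^2 = 2·(1−p)/p = 100.00/36.79 = 2.7181
(1−p)/p = 2.7181/2 = 1.3591  ⇒  p = 1/(1 + 1.3591) = 0.4239
Jq-201: 42.39%, Jq-203: 57.61%.

42.39%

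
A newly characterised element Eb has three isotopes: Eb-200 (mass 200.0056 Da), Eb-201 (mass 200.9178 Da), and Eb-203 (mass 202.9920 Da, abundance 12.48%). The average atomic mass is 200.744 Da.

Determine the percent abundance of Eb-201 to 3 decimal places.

Let x and y be the fractions of Eb-200 and Eb-201. Then x + y = 1 − 0.1248 = 0.8752 and 200.0056x + 200.9178y = 200.744 − 0.1248×202.9920 = 175.4105984.
Substituting: 200.0056x + 200.9178(0.8752 − x) = 175.4105984
(200.0056 − 200.9178)x = -0.43266016  ⇒  x = 0.47430, y = 0.40090
Eb-200: 47.430%, Eb-201: 40.090%.

40.090%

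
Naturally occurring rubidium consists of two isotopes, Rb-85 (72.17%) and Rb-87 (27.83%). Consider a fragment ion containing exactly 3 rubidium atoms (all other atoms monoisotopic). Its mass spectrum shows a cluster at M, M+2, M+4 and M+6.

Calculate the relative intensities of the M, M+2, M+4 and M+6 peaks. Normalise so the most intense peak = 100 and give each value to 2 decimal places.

Each Rb atom is independently Rb-85 (p = 0.7217) or Rb-87 (q = 0.2783); the cluster is the binomial expansion (p + q)^3.
P(M) = 0.7217^3 = 0.375898
P(M+2) = 3 × 0.7217^2 × 0.2783^1 = 0.434858
P(M+4) = 3 × 0.7217^1 × 0.2783^2 = 0.167689
P(M+6) = 0.2783^3 = 0.021555
The M+2 peak is largest (0.434858); scaling to 100 gives 86.44 : 100.00 : 38.56 : 4.96.

86.44 : 100.00 : 38.56 : 4.96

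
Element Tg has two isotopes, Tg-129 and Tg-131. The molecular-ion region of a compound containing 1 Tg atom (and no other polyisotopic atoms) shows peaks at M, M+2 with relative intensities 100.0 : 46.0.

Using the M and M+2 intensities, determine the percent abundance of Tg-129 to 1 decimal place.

68.5%

Let p = fractional abundance of Tg-129. I(M+2)/I(M) = [C(1,1)·p^0·(1−p)] / p^1 = 1·(1−p)/p = 46.0/100.0 = 0.4600
(1−p)/p = 0.4600/1 = 0.4600  ⇒  p = 1/(1 + 0.4600) = 0.6849
Tg-129: 68.5%, Tg-131: 31.5%.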